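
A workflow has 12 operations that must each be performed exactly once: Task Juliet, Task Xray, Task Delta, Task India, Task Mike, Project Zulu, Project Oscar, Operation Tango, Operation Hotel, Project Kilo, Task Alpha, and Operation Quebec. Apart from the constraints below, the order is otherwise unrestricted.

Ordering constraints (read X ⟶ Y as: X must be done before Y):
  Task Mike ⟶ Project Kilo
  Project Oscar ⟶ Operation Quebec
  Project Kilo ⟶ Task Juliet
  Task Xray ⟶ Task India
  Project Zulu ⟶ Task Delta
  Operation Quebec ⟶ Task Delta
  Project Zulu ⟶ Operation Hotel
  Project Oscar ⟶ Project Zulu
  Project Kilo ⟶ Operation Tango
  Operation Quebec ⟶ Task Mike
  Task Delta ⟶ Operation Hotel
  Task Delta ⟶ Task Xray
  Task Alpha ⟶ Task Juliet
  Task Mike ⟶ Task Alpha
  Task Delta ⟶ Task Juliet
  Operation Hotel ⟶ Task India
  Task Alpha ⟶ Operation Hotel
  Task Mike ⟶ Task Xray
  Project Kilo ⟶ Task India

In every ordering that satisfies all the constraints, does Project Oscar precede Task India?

Yes

There is a constraint chain Project Oscar → Project Zulu → Operation Hotel → Task India.
Hence Project Oscar necessarily comes before Task India.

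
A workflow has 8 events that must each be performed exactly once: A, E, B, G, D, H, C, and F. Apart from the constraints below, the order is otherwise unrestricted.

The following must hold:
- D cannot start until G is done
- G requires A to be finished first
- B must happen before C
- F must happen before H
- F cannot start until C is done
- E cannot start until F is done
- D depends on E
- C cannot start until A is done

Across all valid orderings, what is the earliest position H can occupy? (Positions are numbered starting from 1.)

5

Working backwards through the constraints from H, its full set of required predecessors is A, B, C, F — 4 of them.
With 4 mandatory predecessors, the earliest H can sit is position 4+1 = 5, and placing just those 4 first achieves it.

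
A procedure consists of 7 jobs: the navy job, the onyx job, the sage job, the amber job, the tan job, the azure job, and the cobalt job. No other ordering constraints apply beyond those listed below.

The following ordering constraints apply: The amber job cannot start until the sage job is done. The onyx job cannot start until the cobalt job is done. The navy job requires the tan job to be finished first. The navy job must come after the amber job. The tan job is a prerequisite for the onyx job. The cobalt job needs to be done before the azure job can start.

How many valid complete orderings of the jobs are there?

3 jobs have no prerequisites (the sage job, the tan job, the cobalt job), so any of them could come first.
Enumerating by repeatedly choosing an available job (one whose prerequisites are all placed) gives 155 distinct complete orderings.

155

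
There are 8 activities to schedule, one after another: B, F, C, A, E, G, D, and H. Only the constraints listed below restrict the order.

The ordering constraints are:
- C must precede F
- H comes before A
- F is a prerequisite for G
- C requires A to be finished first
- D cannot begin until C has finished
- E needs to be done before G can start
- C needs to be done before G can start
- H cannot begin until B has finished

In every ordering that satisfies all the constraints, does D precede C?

The constraints actually force C before D (via C → D), not the other way around.
So D does not have to come before C — it cannot.

No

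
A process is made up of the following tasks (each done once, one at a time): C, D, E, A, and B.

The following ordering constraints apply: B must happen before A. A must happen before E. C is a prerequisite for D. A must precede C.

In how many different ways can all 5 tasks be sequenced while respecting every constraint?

3

B is the only task with nothing required before it, so every ordering starts there.
Enumerating by repeatedly choosing an available task (one whose prerequisites are all placed) gives 3 distinct complete orderings.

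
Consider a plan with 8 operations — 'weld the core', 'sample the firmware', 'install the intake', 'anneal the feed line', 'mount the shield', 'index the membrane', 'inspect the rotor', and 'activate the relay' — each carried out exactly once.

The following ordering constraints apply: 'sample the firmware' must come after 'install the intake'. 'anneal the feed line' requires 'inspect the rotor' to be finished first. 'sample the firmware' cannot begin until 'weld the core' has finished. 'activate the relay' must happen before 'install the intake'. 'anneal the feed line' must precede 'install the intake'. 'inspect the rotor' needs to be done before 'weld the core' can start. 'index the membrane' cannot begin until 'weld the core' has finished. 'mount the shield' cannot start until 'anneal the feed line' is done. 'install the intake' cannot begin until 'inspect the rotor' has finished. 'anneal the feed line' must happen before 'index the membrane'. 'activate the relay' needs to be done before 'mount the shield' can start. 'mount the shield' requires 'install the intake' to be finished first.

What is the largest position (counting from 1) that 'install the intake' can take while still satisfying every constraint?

6

Following every chain forward from 'install the intake', the operations that must come later are 'sample the firmware', 'mount the shield' — 2 of them.
So at least 2 operations follow 'install the intake', putting 'install the intake' no later than position 6. That position is achievable by scheduling everything else first.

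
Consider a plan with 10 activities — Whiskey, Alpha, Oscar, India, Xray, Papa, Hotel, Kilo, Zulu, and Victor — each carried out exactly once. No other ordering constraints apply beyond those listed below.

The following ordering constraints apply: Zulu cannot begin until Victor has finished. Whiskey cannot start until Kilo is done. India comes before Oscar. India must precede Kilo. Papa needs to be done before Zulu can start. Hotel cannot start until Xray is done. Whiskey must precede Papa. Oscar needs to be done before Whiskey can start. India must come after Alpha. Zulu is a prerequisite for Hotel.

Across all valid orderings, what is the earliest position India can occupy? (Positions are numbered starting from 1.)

2

Working backwards through the constraints from India, its only required predecessor is Alpha.
So at minimum 1 activity comes before India, putting India no earlier than position 2. That position is achievable by scheduling exactly that predecessor first.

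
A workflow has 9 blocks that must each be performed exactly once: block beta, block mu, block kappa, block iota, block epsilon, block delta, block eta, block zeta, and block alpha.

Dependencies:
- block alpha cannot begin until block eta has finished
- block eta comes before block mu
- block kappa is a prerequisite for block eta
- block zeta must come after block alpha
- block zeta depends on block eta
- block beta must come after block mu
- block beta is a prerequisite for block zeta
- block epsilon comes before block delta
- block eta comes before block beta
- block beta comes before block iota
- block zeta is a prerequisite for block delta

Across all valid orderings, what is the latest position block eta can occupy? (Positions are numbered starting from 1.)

3

Following every chain forward from block eta, the blocks that must come later are block beta, block mu, block iota, block delta, block zeta, block alpha — 6 of them.
With 6 mandatory successors out of 9 blocks total, the latest slot for block eta is 9−6 = 3, and it's reachable by doing all non-successors before block eta.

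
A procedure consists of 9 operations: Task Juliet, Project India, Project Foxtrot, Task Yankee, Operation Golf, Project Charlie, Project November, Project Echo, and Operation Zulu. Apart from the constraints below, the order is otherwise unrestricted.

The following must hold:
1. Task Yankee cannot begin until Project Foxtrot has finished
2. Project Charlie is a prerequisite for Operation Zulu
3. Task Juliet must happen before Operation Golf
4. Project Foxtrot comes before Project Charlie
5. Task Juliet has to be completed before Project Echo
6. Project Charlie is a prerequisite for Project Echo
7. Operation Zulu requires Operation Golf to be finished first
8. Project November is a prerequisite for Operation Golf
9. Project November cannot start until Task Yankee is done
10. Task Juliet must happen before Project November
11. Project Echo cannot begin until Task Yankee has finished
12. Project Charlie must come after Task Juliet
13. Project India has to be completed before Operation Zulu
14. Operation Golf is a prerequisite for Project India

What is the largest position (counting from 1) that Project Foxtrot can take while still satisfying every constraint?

Every operation that must follow Project Foxtrot has to come after it. Tracing all chains starting from Project Foxtrot, those operations are: Project India, Task Yankee, Operation Golf, Project Charlie, Project November, Project Echo, Operation Zulu — 7 in total.
So at least 7 operations follow Project Foxtrot, putting Project Foxtrot no later than position 2. That position is achievable by scheduling everything else first.

2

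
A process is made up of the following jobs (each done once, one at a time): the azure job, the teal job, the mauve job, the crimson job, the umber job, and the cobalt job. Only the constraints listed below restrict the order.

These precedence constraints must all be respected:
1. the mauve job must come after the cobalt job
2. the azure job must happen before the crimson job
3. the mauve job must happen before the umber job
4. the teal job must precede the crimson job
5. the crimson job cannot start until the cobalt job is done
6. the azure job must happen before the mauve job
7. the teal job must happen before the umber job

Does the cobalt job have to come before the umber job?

Yes

Chaining the stated constraints: the cobalt job → the mauve job → the umber job.
That forces the cobalt job before the umber job in every valid schedule.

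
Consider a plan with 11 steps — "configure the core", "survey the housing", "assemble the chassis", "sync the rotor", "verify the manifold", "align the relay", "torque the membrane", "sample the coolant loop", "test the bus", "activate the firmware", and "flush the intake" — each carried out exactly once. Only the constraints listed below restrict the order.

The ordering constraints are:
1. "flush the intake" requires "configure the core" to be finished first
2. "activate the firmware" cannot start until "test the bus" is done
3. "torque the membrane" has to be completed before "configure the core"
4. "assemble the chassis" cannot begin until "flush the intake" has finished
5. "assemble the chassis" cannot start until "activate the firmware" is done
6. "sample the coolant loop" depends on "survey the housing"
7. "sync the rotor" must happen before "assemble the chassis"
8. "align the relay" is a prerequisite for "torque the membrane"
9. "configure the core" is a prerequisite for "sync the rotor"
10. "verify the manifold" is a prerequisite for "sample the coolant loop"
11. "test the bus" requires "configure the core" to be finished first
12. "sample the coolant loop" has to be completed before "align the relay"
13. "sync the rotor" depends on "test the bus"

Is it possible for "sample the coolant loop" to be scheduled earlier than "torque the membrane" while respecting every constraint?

Every valid ordering already has "sample the coolant loop" before "torque the membrane" (the constraints require it), so in particular at least one does.

Yes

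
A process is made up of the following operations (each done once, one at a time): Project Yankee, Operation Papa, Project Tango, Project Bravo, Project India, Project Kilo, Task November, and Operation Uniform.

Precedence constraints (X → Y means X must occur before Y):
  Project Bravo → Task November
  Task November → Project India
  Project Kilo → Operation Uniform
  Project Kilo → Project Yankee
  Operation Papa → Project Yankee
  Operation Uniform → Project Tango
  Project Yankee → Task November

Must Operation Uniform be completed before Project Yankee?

No

No chain of constraints connects Operation Uniform to Project Yankee in either direction.
So Operation Uniform can come before Project Yankee or after — it is not forced.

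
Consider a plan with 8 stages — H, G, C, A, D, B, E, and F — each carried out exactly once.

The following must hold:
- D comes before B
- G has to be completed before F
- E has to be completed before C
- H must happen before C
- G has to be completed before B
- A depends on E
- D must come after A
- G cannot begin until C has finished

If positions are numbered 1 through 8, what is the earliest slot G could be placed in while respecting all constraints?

The stages that are forced before G, directly or transitively, are H, C, E. That's 3 stages.
So at minimum 3 stages come before G, putting G no earlier than position 4. That position is achievable by scheduling exactly those predecessors first.

4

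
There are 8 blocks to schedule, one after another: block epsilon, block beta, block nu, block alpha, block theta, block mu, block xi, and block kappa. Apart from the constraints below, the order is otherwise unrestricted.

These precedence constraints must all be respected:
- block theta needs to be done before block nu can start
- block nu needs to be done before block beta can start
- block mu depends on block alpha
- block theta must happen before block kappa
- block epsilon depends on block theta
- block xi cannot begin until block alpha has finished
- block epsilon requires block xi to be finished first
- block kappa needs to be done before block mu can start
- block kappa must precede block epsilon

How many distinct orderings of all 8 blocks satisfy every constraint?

263

2 blocks have no prerequisites (block alpha, block theta), so any of them could come first.
Counting all ways to extend the partial order to a total order gives 263.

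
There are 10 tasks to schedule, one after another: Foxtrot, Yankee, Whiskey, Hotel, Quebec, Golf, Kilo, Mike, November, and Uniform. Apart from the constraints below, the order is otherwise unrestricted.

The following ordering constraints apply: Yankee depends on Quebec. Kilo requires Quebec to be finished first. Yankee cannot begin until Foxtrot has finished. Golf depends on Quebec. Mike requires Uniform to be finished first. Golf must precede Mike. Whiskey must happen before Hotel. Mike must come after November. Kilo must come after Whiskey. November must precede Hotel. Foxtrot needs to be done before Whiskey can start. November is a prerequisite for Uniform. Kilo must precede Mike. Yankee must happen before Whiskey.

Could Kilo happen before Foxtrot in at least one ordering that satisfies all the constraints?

The constraints give a chain Foxtrot → Whiskey → Kilo, which forces Foxtrot before Kilo.
So no valid ordering can have Kilo before Foxtrot.

No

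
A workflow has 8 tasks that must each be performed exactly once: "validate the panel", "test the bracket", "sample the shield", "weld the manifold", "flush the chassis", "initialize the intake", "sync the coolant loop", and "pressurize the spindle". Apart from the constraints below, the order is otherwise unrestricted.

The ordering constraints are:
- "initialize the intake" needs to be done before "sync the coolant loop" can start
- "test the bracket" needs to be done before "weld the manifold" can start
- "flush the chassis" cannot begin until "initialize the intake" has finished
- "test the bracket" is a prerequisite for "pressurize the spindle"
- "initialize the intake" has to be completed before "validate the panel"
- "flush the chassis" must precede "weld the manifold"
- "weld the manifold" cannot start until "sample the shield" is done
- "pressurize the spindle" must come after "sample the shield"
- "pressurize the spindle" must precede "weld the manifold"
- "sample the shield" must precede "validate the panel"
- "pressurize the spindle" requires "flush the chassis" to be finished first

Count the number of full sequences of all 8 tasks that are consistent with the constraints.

310

The tasks with no prerequisites are "test the bracket", "sample the shield", "initialize the intake"; any of them can be placed first.
Counting all ways to extend the partial order to a total order gives 310.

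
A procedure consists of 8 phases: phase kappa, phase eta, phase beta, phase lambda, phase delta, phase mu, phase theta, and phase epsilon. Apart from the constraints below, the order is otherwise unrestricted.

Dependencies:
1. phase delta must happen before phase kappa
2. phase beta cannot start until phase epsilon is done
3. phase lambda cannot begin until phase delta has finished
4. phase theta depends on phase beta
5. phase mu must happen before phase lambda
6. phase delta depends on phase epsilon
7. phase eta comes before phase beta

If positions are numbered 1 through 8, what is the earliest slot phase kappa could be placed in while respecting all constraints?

Working backwards through the constraints from phase kappa, its full set of required predecessors is phase delta, phase epsilon — 2 of them.
So at minimum 2 phases come before phase kappa, putting phase kappa no earlier than position 3. That position is achievable by scheduling exactly those predecessors first.

3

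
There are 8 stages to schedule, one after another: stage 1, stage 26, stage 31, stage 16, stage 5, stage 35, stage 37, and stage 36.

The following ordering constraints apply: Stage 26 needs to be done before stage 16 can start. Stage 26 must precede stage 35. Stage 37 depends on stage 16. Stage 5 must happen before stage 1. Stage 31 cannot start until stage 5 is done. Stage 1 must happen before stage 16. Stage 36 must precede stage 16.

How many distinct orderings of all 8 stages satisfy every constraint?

332

3 stages have no prerequisites (stage 26, stage 5, stage 36), so any of them could come first.
Enumerating by repeatedly choosing an available stage (one whose prerequisites are all placed) gives 332 distinct complete orderings.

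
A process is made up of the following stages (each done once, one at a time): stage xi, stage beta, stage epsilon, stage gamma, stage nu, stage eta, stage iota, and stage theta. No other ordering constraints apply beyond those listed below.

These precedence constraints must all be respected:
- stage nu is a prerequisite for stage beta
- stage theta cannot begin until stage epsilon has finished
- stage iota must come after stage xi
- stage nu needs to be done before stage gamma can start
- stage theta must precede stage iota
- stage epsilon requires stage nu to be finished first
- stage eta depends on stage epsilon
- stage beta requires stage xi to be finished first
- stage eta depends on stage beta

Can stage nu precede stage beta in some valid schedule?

The constraints force stage nu before stage beta, so yes — every valid ordering has stage nu earlier.

Yes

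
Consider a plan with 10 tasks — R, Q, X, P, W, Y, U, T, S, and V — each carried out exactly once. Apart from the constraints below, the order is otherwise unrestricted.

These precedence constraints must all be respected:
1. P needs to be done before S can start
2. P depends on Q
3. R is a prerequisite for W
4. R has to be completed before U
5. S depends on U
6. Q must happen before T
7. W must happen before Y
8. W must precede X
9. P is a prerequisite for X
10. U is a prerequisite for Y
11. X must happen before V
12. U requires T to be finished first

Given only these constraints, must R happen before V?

Yes

There is a constraint chain R → W → X → V.
So R must precede V in any valid ordering.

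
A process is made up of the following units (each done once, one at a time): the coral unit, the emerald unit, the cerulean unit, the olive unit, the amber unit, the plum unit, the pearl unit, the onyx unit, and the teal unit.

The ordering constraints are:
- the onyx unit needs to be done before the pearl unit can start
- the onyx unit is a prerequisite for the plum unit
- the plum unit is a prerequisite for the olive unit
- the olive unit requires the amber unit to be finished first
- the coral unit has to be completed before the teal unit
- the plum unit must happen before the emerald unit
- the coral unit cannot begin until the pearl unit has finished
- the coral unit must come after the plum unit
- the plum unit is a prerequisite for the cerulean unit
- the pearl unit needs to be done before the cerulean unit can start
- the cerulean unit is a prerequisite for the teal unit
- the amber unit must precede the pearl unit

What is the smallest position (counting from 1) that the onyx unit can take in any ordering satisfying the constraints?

1

No constraint forces any other unit before the onyx unit, so it can be placed first.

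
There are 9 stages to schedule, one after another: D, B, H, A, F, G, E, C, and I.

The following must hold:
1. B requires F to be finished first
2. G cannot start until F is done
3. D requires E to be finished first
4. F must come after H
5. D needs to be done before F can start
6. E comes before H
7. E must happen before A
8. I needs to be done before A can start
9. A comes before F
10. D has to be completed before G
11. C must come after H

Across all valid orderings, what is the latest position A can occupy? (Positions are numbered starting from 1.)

Every stage that must follow A has to come after it. Tracing all chains starting from A, those stages are: B, F, G — 3 in total.
With 3 mandatory successors out of 9 stages total, the latest slot for A is 9−3 = 6, and it's reachable by doing all non-successors before A.

6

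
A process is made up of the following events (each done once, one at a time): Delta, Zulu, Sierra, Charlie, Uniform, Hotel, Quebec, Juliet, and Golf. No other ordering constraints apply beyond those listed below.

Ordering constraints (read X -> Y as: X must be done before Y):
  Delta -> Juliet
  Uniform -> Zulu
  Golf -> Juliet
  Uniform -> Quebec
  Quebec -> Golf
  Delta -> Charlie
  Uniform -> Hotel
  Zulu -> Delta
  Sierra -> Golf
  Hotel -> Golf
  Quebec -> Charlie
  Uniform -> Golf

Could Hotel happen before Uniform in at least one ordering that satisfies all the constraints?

The constraints give a chain Uniform → Hotel, which forces Uniform before Hotel.
Hence Hotel can never be scheduled before Uniform.

No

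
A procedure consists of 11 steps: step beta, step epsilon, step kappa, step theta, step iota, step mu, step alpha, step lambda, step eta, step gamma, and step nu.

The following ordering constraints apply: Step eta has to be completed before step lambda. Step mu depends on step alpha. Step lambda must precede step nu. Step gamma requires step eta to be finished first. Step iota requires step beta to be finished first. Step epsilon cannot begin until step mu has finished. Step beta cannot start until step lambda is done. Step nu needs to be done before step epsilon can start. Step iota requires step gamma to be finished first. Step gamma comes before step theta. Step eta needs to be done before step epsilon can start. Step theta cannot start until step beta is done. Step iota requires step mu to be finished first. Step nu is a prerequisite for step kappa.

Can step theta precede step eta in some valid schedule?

There is a dependency chain step eta → step gamma → step theta, so step theta always comes after step eta.
So no valid ordering can have step theta before step eta.

No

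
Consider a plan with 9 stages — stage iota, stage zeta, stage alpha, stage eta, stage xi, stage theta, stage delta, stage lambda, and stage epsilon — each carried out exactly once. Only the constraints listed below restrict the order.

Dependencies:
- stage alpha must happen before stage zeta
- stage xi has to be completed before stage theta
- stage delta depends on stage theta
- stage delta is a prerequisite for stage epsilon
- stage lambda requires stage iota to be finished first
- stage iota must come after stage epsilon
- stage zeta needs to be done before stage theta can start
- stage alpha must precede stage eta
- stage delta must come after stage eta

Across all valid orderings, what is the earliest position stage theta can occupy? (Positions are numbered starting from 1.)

Every stage that must precede stage theta has to come before it. Tracing all chains that end at stage theta, those stages are: stage zeta, stage alpha, stage xi — 3 in total.
So at minimum 3 stages come before stage theta, putting stage theta no earlier than position 4. That position is achievable by scheduling exactly those predecessors first.

4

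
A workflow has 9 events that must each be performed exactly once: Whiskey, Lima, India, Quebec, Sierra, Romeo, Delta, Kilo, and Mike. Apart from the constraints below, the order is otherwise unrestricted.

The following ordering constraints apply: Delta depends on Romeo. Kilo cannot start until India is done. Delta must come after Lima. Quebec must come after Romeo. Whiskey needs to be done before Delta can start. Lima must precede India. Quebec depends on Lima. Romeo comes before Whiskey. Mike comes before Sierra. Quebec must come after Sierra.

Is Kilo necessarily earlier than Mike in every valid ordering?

Kilo and Mike are not related by any chain of constraints.
A valid ordering placing Mike before Kilo exists, so the answer is no.

No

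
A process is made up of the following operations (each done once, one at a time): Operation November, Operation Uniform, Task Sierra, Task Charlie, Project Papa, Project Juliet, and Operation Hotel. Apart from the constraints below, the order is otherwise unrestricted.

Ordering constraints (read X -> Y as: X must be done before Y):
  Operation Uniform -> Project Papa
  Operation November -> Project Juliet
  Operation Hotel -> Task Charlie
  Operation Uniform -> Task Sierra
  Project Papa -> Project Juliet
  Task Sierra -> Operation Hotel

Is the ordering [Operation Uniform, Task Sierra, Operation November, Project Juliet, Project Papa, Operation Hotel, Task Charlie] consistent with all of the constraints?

No

Here Project Papa comes after Project Juliet.
But one of the constraints requires Project Papa before Project Juliet, so this ordering violates it.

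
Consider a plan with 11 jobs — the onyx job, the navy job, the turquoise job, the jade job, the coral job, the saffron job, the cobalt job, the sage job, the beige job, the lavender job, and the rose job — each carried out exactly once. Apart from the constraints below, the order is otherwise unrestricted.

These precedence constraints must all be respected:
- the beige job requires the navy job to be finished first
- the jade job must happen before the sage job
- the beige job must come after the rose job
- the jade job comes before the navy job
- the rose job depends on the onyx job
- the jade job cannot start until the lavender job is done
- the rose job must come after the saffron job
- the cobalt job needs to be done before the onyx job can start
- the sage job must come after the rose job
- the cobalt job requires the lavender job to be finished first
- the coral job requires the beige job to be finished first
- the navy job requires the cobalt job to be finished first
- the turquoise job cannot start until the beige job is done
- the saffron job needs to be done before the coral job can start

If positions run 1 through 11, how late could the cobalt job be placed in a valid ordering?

4

Following every chain forward from the cobalt job, the jobs that must come later are the onyx job, the navy job, the turquoise job, the coral job, the sage job, the beige job, the rose job — 7 of them.
With 7 mandatory successors out of 11 jobs total, the latest slot for the cobalt job is 11−7 = 4, and it's reachable by doing all non-successors before the cobalt job.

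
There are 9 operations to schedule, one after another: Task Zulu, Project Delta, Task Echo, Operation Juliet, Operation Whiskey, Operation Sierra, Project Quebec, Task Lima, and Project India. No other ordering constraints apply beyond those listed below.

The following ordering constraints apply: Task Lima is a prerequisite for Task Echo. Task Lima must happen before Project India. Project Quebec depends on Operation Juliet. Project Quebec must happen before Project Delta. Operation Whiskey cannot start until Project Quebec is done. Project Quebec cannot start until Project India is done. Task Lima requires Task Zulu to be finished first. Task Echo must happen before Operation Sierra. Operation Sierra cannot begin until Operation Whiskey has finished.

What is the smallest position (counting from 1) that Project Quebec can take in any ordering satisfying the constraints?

Every operation that must precede Project Quebec has to come before it. Tracing all chains that end at Project Quebec, those operations are: Task Zulu, Operation Juliet, Task Lima, Project India — 4 in total.
So at minimum 4 operations come before Project Quebec, putting Project Quebec no earlier than position 5. That position is achievable by scheduling exactly those predecessors first.

5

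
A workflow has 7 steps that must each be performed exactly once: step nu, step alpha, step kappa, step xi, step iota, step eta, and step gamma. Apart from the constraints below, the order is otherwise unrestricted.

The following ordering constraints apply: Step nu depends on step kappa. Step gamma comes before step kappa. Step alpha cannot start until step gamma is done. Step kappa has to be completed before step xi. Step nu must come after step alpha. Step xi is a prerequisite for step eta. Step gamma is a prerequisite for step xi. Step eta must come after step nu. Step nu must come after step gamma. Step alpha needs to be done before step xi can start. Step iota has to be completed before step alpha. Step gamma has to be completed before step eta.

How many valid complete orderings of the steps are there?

2 steps have no prerequisites (step iota, step gamma), so any of them could come first.
Systematically extending each partial ordering one step at a time and counting, there are 10 complete orderings.

10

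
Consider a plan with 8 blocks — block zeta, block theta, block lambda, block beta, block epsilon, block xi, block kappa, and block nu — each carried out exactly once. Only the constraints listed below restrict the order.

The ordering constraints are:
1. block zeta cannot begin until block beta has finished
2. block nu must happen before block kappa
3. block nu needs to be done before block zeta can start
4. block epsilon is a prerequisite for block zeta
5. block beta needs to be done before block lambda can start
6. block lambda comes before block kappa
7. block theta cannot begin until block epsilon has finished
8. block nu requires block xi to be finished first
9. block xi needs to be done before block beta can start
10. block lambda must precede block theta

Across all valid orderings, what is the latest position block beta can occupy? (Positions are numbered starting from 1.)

4

The blocks that are forced after block beta, directly or by a chain of constraints, are block zeta, block theta, block lambda, block kappa. That's 4 blocks.
So at least 4 blocks follow block beta, putting block beta no later than position 4. That position is achievable by scheduling everything else first.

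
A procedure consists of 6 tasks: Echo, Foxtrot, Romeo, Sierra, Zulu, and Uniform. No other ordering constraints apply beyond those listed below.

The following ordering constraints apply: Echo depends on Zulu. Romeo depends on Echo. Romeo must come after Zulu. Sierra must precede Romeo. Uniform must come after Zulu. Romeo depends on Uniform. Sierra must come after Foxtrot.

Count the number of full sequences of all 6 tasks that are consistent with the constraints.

20

2 tasks have no prerequisites (Foxtrot, Zulu), so any of them could come first.
Counting all ways to extend the partial order to a total order gives 20.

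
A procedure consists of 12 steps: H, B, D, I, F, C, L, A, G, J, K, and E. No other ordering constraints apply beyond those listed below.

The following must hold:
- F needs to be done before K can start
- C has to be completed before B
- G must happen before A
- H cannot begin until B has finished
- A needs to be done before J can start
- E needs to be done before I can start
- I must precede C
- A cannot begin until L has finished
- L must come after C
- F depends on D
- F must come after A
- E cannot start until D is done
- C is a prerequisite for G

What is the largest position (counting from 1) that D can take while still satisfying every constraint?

1

Following every chain forward from D, the steps that must come later are H, B, I, F, C, L, A, G, J, K, E — 11 of them.
With 11 mandatory successors out of 12 steps total, the latest slot for D is 12−11 = 1, and it's reachable by doing all non-successors before D.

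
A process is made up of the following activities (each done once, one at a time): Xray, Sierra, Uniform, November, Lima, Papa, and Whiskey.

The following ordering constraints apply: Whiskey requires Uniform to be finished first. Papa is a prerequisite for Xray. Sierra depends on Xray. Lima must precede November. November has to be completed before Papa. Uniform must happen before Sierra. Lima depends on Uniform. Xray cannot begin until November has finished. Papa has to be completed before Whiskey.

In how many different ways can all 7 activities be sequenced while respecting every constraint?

3

Uniform is the only activity with nothing required before it, so every ordering starts there.
Systematically extending each partial ordering one activity at a time and counting, there are 3 complete orderings.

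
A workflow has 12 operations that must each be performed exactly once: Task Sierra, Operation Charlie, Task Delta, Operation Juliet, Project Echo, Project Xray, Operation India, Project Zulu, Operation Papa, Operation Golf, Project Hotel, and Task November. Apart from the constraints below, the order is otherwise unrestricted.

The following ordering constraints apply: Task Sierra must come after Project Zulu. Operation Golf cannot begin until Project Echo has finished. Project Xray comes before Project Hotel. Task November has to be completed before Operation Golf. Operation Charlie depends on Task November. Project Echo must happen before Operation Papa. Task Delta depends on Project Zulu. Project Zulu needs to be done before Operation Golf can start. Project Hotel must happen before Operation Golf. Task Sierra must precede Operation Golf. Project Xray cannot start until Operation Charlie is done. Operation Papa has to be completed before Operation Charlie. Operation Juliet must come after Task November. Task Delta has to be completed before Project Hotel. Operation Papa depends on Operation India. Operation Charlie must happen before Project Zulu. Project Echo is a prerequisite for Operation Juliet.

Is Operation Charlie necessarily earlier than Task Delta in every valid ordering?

Yes

Tracing the constraints gives a chain: Operation Charlie → Project Zulu → Task Delta.
So Operation Charlie must precede Task Delta in any valid ordering.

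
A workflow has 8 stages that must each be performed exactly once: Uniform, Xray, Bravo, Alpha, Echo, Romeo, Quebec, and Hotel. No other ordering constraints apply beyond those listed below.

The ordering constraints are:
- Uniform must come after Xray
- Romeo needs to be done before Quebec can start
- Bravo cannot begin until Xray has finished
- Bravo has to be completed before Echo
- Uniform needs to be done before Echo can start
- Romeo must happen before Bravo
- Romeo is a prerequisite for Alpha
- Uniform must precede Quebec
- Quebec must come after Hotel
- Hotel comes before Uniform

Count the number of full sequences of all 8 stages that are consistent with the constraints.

230

The stages with no prerequisites are Xray, Romeo, Hotel; any of them can be placed first.
Counting all ways to extend the partial order to a total order gives 230.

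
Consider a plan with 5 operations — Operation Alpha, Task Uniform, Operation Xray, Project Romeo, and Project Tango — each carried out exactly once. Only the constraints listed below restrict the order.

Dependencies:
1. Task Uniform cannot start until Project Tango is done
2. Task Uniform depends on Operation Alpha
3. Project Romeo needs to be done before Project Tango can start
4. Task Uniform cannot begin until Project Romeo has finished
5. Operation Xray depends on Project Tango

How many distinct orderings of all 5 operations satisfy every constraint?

The operations with no prerequisites are Operation Alpha, Project Romeo; any of them can be placed first.
Systematically extending each partial ordering one operation at a time and counting, there are 7 complete orderings.

7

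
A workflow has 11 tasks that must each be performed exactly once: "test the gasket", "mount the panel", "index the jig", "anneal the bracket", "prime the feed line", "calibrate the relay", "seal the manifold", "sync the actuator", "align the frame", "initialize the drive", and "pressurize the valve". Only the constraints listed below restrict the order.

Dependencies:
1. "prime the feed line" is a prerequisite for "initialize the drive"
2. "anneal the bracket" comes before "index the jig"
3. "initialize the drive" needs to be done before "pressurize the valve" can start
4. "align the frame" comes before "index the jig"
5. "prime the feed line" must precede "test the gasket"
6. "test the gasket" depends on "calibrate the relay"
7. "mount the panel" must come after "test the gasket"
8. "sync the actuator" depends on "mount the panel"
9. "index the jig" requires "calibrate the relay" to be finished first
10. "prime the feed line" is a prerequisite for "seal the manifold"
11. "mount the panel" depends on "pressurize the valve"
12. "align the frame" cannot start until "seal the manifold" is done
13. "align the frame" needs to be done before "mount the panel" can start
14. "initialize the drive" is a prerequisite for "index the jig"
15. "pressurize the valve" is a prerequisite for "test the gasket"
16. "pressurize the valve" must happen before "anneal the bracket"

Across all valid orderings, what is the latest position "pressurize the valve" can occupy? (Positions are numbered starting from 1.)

Every task that must follow "pressurize the valve" has to come after it. Tracing all chains starting from "pressurize the valve", those tasks are: "test the gasket", "mount the panel", "index the jig", "anneal the bracket", "sync the actuator" — 5 in total.
So at least 5 tasks follow "pressurize the valve", putting "pressurize the valve" no later than position 6. That position is achievable by scheduling everything else first.

6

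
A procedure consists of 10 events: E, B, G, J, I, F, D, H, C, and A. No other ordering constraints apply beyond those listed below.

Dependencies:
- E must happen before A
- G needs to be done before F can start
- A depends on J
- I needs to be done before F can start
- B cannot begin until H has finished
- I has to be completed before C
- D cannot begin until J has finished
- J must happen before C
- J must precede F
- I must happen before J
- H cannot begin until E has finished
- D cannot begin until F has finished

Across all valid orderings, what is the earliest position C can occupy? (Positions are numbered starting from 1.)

Every event that must precede C has to come before it. Tracing all chains that end at C, those events are: J, I — 2 in total.
So at minimum 2 events come before C, putting C no earlier than position 3. That position is achievable by scheduling exactly those predecessors first.

3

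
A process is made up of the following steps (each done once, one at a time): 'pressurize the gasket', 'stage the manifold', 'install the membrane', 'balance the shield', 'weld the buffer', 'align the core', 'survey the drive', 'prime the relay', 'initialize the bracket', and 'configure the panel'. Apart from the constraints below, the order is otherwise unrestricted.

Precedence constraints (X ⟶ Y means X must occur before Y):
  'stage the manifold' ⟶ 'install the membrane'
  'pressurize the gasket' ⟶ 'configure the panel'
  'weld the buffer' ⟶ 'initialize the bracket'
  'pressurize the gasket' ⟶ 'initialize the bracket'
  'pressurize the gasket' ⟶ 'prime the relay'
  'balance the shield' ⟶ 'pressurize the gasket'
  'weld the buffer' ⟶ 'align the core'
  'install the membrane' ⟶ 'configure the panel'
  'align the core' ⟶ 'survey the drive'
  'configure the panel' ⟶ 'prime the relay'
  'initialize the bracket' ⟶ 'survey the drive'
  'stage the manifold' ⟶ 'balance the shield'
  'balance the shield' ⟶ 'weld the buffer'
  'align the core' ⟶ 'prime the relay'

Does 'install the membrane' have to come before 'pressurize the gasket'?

No

No chain of constraints connects 'install the membrane' to 'pressurize the gasket' in either direction.
So 'install the membrane' can come before 'pressurize the gasket' or after — it is not forced.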